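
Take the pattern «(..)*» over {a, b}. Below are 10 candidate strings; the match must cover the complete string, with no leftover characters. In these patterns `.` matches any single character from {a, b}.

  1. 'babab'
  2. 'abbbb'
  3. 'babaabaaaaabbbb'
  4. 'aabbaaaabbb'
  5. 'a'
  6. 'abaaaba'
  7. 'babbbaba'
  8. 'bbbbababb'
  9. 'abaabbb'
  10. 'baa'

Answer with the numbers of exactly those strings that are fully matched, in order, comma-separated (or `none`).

7

1 → no match
2 → no match
3 → no match
4 → no match
5 → no match
6 → no match
7 → match
8 → no match
9 → no match
10 → no match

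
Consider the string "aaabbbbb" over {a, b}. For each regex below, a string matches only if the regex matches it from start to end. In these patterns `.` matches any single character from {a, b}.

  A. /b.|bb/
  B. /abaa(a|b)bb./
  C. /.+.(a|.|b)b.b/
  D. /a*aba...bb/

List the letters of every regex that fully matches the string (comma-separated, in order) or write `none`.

C

A → no match
B → no match — must start with "abaa"
C → match
D → no match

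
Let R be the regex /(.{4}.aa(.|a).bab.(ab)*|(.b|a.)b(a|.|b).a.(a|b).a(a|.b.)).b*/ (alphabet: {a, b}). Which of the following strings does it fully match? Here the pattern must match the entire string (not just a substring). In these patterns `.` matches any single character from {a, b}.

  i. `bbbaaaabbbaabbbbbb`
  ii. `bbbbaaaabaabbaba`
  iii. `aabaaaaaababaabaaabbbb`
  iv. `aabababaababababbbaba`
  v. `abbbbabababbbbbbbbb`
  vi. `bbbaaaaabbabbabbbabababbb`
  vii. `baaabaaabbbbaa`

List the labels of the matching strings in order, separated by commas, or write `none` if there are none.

i → no match
ii → no match
iii → no match
iv → no match
v → match
vi → no match
vii → no match

v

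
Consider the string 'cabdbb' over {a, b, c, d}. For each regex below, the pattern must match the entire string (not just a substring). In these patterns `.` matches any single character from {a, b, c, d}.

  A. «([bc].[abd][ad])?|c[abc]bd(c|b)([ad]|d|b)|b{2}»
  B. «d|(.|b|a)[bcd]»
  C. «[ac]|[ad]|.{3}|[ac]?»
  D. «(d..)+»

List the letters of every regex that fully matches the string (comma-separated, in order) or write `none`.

A → match
B → no match
C → no match
D → no match — must start with 'd'

A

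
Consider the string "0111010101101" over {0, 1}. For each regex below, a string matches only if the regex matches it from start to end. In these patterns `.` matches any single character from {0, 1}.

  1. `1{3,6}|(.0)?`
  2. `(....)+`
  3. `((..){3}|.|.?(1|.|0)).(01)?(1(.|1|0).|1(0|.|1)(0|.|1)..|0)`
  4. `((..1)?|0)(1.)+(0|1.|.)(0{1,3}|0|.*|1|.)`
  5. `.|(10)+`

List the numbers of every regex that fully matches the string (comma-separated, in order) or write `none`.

4

1 → no match
2 → no match
3 → no match
4 → match
5 → no match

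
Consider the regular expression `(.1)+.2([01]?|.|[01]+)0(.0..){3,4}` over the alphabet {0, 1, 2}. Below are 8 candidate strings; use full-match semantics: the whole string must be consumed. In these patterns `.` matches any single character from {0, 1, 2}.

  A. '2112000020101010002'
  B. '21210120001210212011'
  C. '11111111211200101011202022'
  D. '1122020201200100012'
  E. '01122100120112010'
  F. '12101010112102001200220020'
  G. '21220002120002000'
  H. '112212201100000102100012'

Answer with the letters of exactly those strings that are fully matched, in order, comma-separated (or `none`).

G

A → no match
B → no match
C → no match
D → no match
E → no match
F → no match
G → match
H → no match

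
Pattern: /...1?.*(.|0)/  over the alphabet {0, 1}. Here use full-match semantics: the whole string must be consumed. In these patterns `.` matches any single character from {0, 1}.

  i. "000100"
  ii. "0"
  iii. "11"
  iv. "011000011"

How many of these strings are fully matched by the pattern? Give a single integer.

2

i → match
ii → no match
iii → no match
iv → match
Total matched: 2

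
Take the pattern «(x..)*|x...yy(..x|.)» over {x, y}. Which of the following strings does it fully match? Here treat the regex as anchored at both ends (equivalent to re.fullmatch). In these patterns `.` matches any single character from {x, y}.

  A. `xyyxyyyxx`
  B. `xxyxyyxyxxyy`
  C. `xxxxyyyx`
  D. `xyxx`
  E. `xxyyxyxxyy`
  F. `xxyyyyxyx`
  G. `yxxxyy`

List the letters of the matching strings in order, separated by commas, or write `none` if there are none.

A, B, F

A. `xyyxyyyxx` → match
B. `xxyxyyxyxxyy` → match
C. `xxxxyyyx` → no match
D. `xyxx` → no match
E. `xxyyxyxxyy` → no match
F. `xxyyyyxyx` → match
G. `yxxxyy` → no match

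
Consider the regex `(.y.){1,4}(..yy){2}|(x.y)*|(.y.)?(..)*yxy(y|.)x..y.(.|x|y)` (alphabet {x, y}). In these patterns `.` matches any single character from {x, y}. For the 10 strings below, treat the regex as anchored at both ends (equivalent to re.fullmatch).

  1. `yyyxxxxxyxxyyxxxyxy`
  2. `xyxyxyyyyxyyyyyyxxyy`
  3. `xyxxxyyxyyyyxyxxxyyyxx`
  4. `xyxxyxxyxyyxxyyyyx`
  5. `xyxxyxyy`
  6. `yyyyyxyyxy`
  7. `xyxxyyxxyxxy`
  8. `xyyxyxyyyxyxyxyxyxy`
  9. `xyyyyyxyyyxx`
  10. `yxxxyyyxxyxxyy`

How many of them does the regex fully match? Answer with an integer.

0

1 → no match
2 → no match
3 → no match
4 → no match
5 → no match
6 → no match
7 → no match
8 → no match
9 → no match
10 → no match
Total matched: 0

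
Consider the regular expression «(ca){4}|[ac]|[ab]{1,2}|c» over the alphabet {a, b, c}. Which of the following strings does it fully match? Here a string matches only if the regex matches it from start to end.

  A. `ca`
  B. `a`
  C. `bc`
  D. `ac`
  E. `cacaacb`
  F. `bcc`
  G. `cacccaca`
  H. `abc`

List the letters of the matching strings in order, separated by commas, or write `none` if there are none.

B

A → no match
B → match
C → no match
D → no match
E → no match
F → no match
G → no match
H → no match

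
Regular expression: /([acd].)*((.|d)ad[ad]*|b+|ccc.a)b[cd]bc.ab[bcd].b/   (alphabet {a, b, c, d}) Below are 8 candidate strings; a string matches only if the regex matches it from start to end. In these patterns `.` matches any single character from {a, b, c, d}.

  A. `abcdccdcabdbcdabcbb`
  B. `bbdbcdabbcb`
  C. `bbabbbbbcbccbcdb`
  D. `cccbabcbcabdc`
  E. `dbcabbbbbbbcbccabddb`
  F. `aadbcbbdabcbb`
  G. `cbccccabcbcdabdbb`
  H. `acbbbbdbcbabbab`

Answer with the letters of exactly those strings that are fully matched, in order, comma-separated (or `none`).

B, E, G, H

A → no match
B → match
C → no match
D → no match — must end with `b`
E → match
F → no match
G → match
H → match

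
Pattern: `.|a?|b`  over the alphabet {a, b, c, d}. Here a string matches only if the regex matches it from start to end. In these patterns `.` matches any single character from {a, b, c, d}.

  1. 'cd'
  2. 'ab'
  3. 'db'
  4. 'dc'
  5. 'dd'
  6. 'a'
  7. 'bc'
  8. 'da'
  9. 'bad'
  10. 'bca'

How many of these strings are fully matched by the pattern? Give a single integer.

1

1 → no match
2 → no match
3 → no match
4 → no match
5 → no match
6 → match
7 → no match
8 → no match
9 → no match
10 → no match
Total matched: 1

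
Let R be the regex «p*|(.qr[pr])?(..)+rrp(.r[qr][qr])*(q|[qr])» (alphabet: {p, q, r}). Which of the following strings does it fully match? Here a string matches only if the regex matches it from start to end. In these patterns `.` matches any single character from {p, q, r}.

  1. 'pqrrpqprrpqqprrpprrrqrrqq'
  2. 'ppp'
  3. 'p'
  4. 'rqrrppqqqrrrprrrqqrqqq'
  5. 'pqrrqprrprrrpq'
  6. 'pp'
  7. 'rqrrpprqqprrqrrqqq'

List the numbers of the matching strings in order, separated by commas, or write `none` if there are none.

2, 3, 4, 5, 6, 7

1 → no match
2 → match
3 → match
4 → match
5 → match
6 → match
7 → match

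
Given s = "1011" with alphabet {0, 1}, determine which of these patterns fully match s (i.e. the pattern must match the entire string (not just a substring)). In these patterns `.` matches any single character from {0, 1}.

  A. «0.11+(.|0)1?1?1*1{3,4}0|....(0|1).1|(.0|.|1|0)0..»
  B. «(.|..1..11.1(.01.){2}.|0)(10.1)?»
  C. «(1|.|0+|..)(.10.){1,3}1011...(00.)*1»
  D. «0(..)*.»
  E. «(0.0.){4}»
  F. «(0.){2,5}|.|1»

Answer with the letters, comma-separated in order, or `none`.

A

A → match
B → no match
C → no match
D → no match — must start with "0"
E → no match — must start with "0"
F → no match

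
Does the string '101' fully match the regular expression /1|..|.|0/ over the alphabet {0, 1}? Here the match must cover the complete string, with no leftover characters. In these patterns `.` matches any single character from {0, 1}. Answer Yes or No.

No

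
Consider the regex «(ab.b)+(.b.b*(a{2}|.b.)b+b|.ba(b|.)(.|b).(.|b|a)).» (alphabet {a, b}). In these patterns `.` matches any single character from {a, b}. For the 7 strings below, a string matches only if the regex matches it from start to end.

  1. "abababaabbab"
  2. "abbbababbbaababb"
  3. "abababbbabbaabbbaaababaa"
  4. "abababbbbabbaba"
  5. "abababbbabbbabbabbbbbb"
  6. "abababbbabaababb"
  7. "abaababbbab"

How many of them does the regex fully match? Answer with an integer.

4

1 → match
2 → match
3 → no match
4 → no match
5 → match
6 → match
7 → no match
Total matched: 4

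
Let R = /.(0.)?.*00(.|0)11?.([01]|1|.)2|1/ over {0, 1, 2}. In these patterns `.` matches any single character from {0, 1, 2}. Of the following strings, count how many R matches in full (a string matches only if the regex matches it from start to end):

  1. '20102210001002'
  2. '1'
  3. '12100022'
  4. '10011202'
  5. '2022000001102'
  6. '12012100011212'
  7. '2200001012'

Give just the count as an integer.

6

1 → match
2. '1' → match
3. '12100022' → no match
4. '10011202' → match
5 → match
6 → match
7. '2200001012' → match
Total matched: 6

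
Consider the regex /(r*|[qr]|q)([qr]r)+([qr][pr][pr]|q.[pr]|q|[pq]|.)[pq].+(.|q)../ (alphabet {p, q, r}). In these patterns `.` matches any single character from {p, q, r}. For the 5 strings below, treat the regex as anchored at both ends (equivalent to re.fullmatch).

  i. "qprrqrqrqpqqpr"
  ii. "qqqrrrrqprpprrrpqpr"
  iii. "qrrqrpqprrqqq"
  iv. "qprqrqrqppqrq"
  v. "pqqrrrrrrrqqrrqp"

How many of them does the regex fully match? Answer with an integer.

1

i → no match
ii → no match
iii → match
iv → no match
v → no match
Total matched: 1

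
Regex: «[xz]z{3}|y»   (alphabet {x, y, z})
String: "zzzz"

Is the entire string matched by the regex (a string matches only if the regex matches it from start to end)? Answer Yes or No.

Yes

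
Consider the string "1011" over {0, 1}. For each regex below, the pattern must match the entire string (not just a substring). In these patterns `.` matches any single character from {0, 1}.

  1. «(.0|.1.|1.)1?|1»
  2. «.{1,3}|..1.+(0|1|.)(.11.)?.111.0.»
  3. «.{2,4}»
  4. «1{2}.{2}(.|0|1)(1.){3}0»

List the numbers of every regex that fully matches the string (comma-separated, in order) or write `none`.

3

1 → no match
2 → no match
3 → match
4 → no match — must end with "0"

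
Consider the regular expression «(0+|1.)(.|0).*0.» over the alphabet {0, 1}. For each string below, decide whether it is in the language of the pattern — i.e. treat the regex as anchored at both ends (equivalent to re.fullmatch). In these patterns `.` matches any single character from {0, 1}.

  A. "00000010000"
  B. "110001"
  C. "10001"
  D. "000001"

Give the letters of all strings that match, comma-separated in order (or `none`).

A → match
B → match
C → match
D → match

A, B, C, D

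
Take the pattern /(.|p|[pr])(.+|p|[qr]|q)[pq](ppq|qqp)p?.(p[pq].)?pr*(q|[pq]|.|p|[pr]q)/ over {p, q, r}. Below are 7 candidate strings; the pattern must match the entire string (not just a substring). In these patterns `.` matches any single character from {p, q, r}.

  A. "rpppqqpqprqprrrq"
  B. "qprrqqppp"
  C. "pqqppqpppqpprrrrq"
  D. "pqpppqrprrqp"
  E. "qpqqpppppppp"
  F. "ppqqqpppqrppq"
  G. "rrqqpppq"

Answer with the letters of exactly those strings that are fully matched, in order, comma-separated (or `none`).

A → no match
B → no match
C → match
D → no match
E → no match
F → match
G → no match

C, F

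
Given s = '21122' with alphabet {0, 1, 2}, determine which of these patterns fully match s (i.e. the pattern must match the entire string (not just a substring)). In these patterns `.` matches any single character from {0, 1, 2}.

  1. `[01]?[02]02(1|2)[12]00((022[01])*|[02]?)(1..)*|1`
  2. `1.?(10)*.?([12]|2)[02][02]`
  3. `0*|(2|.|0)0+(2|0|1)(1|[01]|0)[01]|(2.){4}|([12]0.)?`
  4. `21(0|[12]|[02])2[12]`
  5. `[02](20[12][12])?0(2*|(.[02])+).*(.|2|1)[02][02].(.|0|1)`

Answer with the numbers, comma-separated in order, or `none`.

4

1 → no match
2 → no match — must start with '1'
3 → no match
4 → match
5 → no match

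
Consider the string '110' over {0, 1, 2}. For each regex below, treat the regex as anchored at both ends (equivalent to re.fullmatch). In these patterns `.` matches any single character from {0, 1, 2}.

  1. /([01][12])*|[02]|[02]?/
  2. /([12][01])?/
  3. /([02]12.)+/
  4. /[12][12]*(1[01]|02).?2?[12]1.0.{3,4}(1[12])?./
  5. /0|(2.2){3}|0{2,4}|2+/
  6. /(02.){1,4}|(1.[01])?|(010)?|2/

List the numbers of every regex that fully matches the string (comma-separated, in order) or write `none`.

6

1 → no match
2 → no match
3 → no match
4 → no match
5 → no match
6 → match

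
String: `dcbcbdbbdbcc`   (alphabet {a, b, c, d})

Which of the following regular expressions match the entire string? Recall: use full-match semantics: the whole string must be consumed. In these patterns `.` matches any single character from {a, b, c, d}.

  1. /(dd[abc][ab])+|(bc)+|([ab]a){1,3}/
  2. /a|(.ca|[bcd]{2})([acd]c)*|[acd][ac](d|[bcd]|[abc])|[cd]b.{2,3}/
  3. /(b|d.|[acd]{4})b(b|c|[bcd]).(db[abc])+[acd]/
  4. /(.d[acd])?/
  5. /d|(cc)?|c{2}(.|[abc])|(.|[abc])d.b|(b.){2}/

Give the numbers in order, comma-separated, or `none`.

1 → no match
2 → no match
3 → match
4 → no match
5 → no match

3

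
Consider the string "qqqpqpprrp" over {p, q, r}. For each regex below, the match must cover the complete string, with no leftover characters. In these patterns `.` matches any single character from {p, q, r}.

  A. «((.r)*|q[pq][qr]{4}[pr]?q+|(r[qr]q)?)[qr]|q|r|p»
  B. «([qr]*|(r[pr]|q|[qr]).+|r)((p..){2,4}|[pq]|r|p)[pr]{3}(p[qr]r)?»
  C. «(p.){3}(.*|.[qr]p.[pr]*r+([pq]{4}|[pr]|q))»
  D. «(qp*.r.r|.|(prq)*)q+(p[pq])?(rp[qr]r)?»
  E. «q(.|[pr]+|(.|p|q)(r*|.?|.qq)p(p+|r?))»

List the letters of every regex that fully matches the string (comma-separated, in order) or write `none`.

A → no match
B → match
C → no match — must start with "p"
D → no match
E → no match

B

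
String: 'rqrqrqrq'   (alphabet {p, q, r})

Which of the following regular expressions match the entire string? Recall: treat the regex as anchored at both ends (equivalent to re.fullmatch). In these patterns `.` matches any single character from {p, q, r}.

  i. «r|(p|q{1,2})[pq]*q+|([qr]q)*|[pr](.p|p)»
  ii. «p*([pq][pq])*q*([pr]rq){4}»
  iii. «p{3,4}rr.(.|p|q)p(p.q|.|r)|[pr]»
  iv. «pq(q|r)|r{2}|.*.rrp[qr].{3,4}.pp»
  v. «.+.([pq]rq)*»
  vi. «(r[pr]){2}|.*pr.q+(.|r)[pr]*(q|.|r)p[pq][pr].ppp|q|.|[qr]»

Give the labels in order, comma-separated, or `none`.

i → match
ii → no match
iii → no match
iv → no match
v → match
vi → no match

i, v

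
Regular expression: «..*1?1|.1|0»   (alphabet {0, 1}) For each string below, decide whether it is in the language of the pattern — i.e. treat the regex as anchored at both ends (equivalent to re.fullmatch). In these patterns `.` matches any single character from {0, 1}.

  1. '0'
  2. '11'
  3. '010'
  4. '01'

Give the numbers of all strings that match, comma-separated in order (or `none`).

1 → match
2 → match
3 → no match
4 → match

1, 2, 4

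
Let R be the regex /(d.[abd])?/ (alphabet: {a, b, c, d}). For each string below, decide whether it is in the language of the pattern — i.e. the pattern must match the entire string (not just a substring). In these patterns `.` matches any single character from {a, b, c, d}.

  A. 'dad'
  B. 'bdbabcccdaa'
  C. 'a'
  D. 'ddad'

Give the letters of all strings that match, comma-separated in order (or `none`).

A

A → match
B → no match
C → no match
D → no match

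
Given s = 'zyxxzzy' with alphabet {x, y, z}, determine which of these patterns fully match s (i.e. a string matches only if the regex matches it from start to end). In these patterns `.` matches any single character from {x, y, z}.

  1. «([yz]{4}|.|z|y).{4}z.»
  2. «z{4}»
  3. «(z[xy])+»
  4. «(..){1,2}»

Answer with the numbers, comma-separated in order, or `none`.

1

1 → match
2 → no match — must end with 'z'
3 → no match
4 → no match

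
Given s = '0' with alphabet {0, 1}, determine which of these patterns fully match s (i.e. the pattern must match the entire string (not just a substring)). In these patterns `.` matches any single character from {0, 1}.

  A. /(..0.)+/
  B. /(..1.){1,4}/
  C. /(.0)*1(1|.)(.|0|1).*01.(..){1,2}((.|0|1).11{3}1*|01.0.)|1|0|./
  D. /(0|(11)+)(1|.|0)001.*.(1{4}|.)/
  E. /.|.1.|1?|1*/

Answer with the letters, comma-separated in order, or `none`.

C, E

A → no match
B → no match
C → match
D → no match
E → match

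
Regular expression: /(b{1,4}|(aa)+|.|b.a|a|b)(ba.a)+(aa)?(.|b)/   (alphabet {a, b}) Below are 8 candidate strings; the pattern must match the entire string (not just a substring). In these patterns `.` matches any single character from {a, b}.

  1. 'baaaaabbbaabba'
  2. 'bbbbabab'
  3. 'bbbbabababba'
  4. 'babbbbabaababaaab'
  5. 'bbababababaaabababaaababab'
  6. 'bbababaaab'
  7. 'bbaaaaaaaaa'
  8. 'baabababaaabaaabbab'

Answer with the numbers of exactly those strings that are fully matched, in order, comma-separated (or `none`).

1 → no match
2 → match
3 → no match
4 → no match
5 → match
6 → match
7 → no match
8 → no match

2, 5, 6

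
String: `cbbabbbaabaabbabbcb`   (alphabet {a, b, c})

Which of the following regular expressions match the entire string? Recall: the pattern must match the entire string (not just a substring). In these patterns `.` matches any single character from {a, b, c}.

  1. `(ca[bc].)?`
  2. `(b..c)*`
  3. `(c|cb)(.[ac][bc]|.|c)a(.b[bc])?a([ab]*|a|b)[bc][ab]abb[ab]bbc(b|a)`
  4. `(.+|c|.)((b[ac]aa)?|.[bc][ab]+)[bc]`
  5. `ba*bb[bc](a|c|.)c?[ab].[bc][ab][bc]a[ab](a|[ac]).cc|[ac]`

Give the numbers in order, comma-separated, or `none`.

1 → no match
2 → no match
3 → match
4 → match
5 → no match

3, 4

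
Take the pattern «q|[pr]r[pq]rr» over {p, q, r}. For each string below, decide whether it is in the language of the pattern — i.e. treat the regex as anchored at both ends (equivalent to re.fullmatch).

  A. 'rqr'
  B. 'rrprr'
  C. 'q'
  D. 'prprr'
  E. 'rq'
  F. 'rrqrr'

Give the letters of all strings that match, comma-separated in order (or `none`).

A. 'rqr' → no match
B. 'rrprr' → match
C. 'q' → match
D. 'prprr' → match
E. 'rq' → no match
F. 'rrqrr' → match

B, C, D, F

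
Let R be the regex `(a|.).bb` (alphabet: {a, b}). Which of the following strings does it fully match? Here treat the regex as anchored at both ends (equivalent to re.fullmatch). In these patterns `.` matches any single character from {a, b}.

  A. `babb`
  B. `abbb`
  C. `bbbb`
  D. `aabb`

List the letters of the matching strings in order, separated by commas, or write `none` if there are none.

A, B, C, D

A → match
B → match
C → match
D → match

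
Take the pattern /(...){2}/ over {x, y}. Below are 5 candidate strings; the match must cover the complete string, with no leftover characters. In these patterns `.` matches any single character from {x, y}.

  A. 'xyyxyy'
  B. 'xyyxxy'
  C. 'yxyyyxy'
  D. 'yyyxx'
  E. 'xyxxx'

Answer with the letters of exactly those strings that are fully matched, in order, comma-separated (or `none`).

A → match
B → match
C → no match
D → no match
E → no match

A, B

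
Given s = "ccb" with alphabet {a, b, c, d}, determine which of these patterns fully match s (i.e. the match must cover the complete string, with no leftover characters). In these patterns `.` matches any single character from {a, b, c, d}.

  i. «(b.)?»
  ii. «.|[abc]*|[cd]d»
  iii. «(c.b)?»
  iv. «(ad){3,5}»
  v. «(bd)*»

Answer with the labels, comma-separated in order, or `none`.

ii, iii

i → no match
ii → match
iii → match
iv → no match — must start with "ad"
v → no match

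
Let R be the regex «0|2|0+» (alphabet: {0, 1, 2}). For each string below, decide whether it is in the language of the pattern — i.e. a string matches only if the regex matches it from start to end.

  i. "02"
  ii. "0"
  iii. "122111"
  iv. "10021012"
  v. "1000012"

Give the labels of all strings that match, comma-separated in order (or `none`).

ii

i → no match
ii → match
iii → no match
iv → no match
v → no match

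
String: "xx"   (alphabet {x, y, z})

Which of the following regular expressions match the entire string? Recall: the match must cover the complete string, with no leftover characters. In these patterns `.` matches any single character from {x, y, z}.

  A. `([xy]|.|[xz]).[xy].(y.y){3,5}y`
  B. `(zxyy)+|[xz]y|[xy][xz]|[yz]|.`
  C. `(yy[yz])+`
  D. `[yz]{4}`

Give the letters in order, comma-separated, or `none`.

B

A → no match — must end with "yy"
B → match
C → no match — must start with "yy"
D → no match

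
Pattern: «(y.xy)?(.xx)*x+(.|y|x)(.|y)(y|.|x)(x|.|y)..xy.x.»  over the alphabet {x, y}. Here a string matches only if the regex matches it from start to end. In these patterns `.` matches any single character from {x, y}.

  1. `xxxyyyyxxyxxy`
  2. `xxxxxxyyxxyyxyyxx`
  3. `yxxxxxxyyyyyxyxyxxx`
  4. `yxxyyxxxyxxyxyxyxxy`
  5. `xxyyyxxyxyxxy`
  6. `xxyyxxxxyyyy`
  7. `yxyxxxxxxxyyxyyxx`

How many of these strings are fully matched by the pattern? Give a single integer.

1 → match
2 → match
3 → no match
4 → match
5 → match
6 → no match
7 → no match
Total matched: 4

4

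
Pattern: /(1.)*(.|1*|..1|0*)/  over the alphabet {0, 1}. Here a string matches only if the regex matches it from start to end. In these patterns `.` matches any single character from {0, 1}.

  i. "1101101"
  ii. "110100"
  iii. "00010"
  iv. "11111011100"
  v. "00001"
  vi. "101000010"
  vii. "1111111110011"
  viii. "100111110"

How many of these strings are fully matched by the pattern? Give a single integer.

i → no match
ii → no match
iii → no match
iv → match
v → no match
vi → no match
vii → match
viii → no match
Total matched: 2

2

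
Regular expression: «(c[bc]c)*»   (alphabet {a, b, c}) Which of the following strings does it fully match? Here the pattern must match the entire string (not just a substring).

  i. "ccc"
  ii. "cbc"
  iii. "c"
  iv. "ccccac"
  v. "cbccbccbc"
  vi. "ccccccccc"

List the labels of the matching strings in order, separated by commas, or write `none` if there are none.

i → match
ii → match
iii → no match
iv → no match
v → match
vi → match

i, ii, v, vi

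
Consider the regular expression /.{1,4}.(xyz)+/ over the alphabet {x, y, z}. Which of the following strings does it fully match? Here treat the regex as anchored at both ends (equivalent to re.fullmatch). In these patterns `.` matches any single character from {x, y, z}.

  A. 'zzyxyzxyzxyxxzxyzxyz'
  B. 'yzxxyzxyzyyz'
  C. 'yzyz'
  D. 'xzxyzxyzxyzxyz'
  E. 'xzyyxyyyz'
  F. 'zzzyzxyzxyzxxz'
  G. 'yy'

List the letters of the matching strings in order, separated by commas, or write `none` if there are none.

D

A → no match
B → no match — must end with 'xyz'
C → no match — must end with 'xyz'
D → match
E → no match — must end with 'xyz'
F → no match — must end with 'xyz'
G → no match — must end with 'xyz'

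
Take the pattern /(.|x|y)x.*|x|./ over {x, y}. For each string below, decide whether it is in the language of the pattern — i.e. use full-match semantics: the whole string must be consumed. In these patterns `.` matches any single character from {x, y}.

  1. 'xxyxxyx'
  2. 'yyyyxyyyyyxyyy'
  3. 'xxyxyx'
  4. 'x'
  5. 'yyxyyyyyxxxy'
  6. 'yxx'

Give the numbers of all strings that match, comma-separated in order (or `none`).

1 → match
2 → no match
3 → match
4 → match
5 → no match
6 → match

1, 3, 4, 6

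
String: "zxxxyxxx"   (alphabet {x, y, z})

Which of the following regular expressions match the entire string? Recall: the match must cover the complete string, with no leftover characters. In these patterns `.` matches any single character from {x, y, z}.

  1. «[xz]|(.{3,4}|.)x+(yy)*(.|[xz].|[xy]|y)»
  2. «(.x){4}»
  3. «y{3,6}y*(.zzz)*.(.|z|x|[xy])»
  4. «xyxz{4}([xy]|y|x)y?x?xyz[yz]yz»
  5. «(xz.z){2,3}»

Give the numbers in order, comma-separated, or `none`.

1 → no match
2 → match
3 → no match — must start with "y"
4 → no match — must start with "xyxz"
5 → no match — must start with "xz"

2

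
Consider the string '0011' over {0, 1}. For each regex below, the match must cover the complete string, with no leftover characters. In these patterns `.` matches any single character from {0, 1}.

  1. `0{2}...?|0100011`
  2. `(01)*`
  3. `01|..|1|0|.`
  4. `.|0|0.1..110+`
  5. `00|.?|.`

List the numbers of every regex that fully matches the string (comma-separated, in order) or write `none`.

1

1 → match
2 → no match
3 → no match
4 → no match
5 → no match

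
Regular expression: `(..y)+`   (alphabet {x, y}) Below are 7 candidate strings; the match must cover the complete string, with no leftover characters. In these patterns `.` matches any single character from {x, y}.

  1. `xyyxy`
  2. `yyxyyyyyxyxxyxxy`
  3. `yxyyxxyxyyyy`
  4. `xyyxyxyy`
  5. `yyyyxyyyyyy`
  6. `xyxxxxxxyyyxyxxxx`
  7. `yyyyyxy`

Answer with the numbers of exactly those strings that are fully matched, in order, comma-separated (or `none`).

none

1 → no match
2 → no match
3 → no match
4 → no match
5 → no match
6 → no match — must end with `y`
7 → no match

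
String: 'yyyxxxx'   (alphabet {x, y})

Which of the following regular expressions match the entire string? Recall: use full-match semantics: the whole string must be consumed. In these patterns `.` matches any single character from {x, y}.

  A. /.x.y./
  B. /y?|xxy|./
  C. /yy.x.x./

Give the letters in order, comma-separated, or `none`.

A → no match
B → no match
C → match

C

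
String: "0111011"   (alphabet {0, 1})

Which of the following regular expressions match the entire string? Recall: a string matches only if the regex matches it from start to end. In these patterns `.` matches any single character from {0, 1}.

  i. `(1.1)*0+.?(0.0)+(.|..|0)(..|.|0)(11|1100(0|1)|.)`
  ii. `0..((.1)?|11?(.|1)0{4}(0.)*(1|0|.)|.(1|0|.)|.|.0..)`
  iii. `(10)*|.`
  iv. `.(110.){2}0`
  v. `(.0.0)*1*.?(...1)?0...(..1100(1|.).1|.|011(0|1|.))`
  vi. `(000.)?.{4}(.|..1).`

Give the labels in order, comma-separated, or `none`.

ii

i → no match
ii → match
iii → no match
iv → no match — must end with "0"
v → no match
vi → no match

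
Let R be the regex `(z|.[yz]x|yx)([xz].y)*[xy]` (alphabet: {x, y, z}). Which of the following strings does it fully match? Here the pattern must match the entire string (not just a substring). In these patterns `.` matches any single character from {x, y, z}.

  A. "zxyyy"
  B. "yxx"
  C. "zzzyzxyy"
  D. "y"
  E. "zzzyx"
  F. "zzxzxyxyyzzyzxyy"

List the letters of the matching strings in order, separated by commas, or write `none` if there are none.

A, B, C, E, F

A. "zxyyy" → match
B. "yxx" → match
C. "zzzyzxyy" → match
D. "y" → no match
E. "zzzyx" → match
F → match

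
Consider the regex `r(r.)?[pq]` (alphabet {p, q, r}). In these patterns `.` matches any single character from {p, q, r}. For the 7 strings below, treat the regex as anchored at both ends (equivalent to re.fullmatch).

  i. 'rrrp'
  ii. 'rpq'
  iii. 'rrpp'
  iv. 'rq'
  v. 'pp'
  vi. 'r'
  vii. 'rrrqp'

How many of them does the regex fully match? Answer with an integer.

3

i → match
ii → no match
iii → match
iv → match
v → no match — must start with 'r'
vi → no match
vii → no match
Total matched: 3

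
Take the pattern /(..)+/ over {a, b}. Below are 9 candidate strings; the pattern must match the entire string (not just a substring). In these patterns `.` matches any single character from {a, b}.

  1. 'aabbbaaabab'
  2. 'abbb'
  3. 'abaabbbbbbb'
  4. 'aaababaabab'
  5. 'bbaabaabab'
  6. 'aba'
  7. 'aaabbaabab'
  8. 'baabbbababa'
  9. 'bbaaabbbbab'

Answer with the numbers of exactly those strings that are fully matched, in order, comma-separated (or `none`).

1. 'aabbbaaabab' → no match
2. 'abbb' → match
3. 'abaabbbbbbb' → no match
4. 'aaababaabab' → no match
5. 'bbaabaabab' → match
6. 'aba' → no match
7. 'aaabbaabab' → match
8. 'baabbbababa' → no match
9. 'bbaaabbbbab' → no match

2, 5, 7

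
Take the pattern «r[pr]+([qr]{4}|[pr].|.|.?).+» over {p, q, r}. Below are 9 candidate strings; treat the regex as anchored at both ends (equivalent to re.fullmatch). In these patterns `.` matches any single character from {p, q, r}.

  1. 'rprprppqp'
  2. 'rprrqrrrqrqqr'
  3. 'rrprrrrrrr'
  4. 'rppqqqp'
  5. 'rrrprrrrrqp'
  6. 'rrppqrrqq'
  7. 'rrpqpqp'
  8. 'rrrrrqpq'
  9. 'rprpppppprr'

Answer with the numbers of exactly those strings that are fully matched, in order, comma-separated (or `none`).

1, 2, 3, 4, 5, 6, 7, 8, 9

1. 'rprprppqp' → match
2 → match
3. 'rrprrrrrrr' → match
4. 'rppqqqp' → match
5. 'rrrprrrrrqp' → match
6. 'rrppqrrqq' → match
7. 'rrpqpqp' → match
8. 'rrrrrqpq' → match
9. 'rprpppppprr' → match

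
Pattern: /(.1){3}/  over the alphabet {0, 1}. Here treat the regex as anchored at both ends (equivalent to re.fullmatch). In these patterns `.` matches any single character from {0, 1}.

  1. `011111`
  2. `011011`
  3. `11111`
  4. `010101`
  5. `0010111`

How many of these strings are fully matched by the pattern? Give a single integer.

1 → match
2 → no match
3 → no match
4 → match
5 → no match
Total matched: 2

2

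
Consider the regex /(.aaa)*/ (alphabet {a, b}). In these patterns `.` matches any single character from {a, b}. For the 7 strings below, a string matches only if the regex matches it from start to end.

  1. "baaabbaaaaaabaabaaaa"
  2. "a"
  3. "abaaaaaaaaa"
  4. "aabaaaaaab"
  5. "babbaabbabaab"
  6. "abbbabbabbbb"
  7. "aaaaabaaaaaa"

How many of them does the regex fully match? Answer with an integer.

0

1 → no match
2 → no match
3 → no match
4 → no match
5 → no match
6 → no match
7 → no match
Total matched: 0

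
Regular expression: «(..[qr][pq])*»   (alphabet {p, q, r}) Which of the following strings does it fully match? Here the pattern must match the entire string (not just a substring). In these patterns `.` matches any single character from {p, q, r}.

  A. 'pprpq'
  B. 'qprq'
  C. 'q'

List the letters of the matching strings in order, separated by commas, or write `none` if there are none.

A → no match
B → match
C → no match

B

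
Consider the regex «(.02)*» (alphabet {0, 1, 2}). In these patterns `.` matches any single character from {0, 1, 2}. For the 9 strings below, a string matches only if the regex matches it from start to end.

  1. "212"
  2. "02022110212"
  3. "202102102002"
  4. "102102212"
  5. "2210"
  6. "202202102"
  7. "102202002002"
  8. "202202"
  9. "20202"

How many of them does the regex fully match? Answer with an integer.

4

1 → no match
2 → no match
3 → match
4 → no match
5 → no match
6 → match
7 → match
8 → match
9 → no match
Total matched: 4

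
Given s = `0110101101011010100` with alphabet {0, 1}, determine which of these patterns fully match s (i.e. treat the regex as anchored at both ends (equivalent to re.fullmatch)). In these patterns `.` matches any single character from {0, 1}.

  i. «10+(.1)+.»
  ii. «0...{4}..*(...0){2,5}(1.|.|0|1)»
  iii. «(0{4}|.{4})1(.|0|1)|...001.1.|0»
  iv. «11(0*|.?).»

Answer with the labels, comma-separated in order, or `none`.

ii

i → no match — must start with `10`
ii → match
iii → no match
iv → no match — must start with `11`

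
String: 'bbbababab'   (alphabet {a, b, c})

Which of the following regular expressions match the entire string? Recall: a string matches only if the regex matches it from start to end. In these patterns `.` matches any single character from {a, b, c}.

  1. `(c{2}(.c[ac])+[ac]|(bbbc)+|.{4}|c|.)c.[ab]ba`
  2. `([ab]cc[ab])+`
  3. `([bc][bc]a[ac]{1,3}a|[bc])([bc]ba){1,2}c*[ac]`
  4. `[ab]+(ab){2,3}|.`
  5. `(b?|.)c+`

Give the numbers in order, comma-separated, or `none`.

1 → no match — must end with 'ba'
2 → no match
3 → no match
4 → match
5 → no match — must end with 'c'

4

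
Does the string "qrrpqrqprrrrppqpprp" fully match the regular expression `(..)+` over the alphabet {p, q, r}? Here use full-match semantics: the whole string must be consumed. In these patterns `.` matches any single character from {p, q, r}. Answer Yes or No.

No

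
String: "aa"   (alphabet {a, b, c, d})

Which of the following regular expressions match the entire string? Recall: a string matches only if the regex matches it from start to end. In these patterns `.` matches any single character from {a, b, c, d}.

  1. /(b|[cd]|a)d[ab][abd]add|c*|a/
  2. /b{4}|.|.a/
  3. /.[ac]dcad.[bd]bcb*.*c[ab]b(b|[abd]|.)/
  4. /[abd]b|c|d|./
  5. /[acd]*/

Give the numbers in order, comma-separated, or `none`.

1 → no match
2 → match
3 → no match
4 → no match
5 → match

2, 5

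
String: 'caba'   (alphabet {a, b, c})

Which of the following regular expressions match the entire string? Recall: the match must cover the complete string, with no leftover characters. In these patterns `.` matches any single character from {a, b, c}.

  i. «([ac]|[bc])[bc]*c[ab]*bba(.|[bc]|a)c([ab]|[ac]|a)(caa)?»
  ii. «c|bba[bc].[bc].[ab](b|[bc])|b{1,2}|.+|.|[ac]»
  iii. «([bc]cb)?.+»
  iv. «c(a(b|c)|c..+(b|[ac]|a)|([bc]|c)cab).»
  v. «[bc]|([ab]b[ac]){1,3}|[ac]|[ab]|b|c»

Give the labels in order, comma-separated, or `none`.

ii, iii, iv

i → no match
ii → match
iii → match
iv → match
v → no match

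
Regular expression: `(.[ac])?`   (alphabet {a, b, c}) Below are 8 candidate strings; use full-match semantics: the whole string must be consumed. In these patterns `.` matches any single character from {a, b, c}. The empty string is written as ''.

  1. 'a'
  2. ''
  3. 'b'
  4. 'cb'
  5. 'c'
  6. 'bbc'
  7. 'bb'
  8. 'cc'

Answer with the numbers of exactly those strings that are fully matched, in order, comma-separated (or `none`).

1 → no match
2 → match
3 → no match
4 → no match
5 → no match
6 → no match
7 → no match
8 → match

2, 8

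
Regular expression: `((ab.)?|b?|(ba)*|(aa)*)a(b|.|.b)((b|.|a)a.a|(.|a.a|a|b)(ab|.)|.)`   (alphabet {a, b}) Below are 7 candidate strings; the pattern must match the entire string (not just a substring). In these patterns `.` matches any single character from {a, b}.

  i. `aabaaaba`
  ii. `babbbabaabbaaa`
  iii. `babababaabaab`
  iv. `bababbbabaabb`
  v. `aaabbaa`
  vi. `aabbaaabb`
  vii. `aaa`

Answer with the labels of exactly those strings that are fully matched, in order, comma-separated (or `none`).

i → no match
ii → no match
iii → match
iv → no match
v → match
vi → no match
vii → match

iii, v, vii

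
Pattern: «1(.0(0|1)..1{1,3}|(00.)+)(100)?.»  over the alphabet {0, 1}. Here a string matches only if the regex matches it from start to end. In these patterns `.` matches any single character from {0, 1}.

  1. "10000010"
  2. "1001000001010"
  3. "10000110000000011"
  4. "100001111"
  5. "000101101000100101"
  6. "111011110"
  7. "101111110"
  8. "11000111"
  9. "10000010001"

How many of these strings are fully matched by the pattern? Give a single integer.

4

1 → match
2 → no match
3 → no match
4 → match
5 → no match — must start with "1"
6 → no match
7 → no match
8 → match
9 → match
Total matched: 4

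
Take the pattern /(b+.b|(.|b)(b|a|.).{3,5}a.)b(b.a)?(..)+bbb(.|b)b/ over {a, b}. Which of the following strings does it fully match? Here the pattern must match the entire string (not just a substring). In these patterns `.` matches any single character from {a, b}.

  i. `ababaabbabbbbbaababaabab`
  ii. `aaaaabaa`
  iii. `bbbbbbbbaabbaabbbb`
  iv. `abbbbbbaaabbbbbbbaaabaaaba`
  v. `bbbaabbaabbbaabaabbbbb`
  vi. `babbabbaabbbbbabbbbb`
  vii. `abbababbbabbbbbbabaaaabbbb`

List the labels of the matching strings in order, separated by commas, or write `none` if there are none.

v

i → no match
ii → no match — must end with `b`
iii → no match
iv → no match — must end with `b`
v → match
vi → no match
vii → no match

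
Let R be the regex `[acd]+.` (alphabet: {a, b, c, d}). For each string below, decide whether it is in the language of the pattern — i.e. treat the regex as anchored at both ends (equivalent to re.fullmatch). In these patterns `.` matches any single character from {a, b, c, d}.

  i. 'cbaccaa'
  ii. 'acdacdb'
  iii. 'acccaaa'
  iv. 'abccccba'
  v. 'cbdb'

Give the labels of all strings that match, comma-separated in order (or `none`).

ii, iii

i → no match
ii → match
iii → match
iv → no match
v → no match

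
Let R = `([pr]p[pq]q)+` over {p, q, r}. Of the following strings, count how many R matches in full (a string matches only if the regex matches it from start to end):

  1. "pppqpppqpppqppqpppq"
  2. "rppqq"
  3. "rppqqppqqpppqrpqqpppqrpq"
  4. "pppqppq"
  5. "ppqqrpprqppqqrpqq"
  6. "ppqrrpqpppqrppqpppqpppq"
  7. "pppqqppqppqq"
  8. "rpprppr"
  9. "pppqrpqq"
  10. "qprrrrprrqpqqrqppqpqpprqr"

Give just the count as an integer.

1

1 → no match
2 → no match
3 → no match
4 → no match
5 → no match
6 → no match
7 → no match
8 → no match — must end with "q"
9 → match
10 → no match — must end with "q"
Total matched: 1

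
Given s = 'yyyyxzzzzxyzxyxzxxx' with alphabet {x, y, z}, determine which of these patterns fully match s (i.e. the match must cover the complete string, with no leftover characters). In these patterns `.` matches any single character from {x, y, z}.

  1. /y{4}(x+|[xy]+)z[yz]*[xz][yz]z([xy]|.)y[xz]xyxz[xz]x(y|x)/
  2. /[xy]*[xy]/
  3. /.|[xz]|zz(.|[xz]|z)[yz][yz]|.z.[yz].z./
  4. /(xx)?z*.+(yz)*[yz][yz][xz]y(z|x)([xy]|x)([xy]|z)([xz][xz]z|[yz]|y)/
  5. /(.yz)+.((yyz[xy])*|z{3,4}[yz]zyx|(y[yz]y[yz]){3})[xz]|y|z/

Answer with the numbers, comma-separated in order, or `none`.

1

1 → match
2 → no match
3 → no match
4 → no match
5 → no match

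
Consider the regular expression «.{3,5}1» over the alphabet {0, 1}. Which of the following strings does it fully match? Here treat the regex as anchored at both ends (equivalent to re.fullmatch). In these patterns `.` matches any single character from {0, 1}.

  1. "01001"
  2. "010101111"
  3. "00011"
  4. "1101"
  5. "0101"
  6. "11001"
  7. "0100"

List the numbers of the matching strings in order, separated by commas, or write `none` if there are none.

1 → match
2 → no match
3 → match
4 → match
5 → match
6 → match
7 → no match — must end with "1"

1, 3, 4, 5, 6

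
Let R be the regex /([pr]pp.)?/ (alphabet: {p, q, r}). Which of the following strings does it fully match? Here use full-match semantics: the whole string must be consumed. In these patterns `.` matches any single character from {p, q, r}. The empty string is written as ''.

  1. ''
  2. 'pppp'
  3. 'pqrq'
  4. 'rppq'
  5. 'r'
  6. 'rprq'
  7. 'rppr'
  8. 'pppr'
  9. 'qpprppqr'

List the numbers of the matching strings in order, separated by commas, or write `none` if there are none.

1 → match
2 → match
3 → no match
4 → match
5 → no match
6 → no match
7 → match
8 → match
9 → no match

1, 2, 4, 7, 8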